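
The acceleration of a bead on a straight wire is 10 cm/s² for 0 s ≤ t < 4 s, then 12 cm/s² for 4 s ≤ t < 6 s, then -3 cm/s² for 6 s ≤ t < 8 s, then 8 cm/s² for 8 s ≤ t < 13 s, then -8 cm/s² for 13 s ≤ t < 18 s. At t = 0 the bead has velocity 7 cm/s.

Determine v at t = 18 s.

Δv equals the area under the a-t graph; then v = v₀ + Δv.
0–4 s: 10 × 4 = 40 cm/s
4–6 s: 12 × 2 = 24 cm/s
6–8 s: -3 × 2 = -6 cm/s
8–13 s: 8 × 5 = 40 cm/s
13–18 s: -8 × 5 = -40 cm/s
Δv = 58 cm/s, so v(18) = 7 + (58) = 65 cm/s.

65 cm/s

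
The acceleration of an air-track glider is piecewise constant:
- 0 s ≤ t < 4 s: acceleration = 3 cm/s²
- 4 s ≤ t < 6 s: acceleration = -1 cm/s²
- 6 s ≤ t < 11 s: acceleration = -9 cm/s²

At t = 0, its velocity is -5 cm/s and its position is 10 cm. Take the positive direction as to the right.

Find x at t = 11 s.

On each constant-a segment, Δv = aΔt and Δx = v₀Δt + ½aΔt²; chain segment to segment.
0–4 s: v starts -5 cm/s; Δx = -5·4 + ½·3·4² = 4 cm; v ends 7 cm/s.
4–6 s: v starts 7 cm/s; Δx = 7·2 + ½·-1·2² = 12 cm; v ends 5 cm/s.
6–11 s: v starts 5 cm/s; Δx = 5·5 + ½·-9·5² = -87.5 cm; v ends -40 cm/s.
x(11) = 10 + Σ Δx = -61.5 cm.

-61.5 cm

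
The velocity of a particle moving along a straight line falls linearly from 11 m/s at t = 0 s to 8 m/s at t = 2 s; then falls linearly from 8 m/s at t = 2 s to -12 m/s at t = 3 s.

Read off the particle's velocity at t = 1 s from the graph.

On 0–2 s the graph is linear from 11 to 8 m/s: v(1) = 11 + (8 − 11)·(1 − 0)/(2 − 0) = 9.5 m/s.

9.5 m/s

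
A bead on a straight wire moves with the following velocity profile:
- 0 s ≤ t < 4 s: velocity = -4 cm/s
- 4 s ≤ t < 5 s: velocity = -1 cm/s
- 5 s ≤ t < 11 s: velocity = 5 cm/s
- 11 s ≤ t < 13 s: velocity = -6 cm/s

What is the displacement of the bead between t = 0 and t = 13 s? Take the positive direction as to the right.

Displacement is the signed area under the v-t curve.
0–4 s: -4 × 4 = -16 cm
4–5 s: -1 × 1 = -1 cm
5–11 s: 5 × 6 = 30 cm
11–13 s: -6 × 2 = -12 cm
Net displacement = 1 cm

1 cm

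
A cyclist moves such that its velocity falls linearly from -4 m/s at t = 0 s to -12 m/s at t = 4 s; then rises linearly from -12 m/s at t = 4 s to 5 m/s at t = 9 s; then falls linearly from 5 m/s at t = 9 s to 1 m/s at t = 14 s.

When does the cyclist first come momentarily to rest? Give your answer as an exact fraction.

v changes sign on 4–9 s (from -12 to 5); the graph is linear there, so v = 0 at t = 4 + (12)·(9 − 4)/(5 − -12) = 128/17 s.

t = 128/17 s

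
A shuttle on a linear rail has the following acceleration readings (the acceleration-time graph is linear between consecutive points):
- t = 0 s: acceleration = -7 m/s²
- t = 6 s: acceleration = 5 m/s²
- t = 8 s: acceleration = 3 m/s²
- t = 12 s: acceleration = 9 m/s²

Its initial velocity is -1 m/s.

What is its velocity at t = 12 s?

25 m/s

Δv equals the area under the a-t graph; then v = v₀ + Δv.
0–6 s: ½(-7 + 5)(6) = -6 m/s
6–8 s: ½(5 + 3)(2) = 8 m/s
8–12 s: ½(3 + 9)(4) = 24 m/s
Δv = 26 m/s, so v(12) = -1 + (26) = 25 m/s.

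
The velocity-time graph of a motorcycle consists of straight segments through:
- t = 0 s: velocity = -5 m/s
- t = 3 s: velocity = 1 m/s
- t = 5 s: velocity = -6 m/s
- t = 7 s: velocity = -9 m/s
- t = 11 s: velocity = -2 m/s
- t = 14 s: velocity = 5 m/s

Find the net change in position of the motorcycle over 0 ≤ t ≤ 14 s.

-43.5 m

Net displacement equals the area under the velocity-time graph (areas below the axis count negative).
0–3 s: ½(-5 + 1)(3) = -6 m
3–5 s: ½(1 + -6)(2) = -5 m
5–7 s: ½(-6 + -9)(2) = -15 m
7–11 s: ½(-9 + -2)(4) = -22 m
11–14 s: ½(-2 + 5)(3) = 4.5 m
Net displacement = -43.5 m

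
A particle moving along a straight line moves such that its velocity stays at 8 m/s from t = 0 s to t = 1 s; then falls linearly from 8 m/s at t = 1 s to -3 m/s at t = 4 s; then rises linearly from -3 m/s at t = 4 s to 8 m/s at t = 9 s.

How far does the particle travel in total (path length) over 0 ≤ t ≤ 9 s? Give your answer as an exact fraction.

380/11 m

Total distance travelled is ∫|v| dt — sum the magnitudes of each area piece.
0–1 s: |8| × 1 = 8 m
1–4 s: v = 0 at t = 35/11 s; triangle areas 96/11 + 27/22 = 219/22 m
4–9 s: v = 0 at t = 59/11 s; triangle areas 45/22 + 160/11 = 365/22 m
Total distance = 380/11 m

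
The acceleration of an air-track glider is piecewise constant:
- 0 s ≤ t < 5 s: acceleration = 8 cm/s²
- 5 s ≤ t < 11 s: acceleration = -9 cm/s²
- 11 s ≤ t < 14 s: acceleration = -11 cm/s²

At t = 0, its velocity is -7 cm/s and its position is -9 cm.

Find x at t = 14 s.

On each constant-a segment, Δv = aΔt and Δx = v₀Δt + ½aΔt²; chain segment to segment.
0–5 s: v starts -7 cm/s; Δx = -7·5 + ½·8·5² = 65 cm; v ends 33 cm/s.
5–11 s: v starts 33 cm/s; Δx = 33·6 + ½·-9·6² = 36 cm; v ends -21 cm/s.
11–14 s: v starts -21 cm/s; Δx = -21·3 + ½·-11·3² = -112.5 cm; v ends -54 cm/s.
x(14) = -9 + Σ Δx = -20.5 cm.

-20.5 cm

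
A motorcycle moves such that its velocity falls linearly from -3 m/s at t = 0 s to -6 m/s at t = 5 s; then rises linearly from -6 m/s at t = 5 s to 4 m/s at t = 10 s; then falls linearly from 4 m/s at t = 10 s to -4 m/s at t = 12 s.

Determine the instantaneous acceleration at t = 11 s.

-4 m/s²

Acceleration is the slope of the v-t graph on 10–12 s: (-4 − 4)/(12 − 10) = -4 m/s².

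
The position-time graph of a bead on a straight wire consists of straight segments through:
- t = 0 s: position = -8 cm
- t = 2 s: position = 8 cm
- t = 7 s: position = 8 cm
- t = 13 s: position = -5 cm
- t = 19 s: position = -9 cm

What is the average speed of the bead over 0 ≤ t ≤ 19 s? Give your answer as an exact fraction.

33/19 cm/s

Average speed = (total path length)/(elapsed time); on a piecewise-linear x-t graph the path length is Σ|Δx|.
0–2 s: |Δx| = |8 − -8| = 16 cm
2–7 s: |Δx| = |8 − 8| = 0 cm
7–13 s: |Δx| = |-5 − 8| = 13 cm
13–19 s: |Δx| = |-9 − -5| = 4 cm
Total path = 33 cm; average speed = 33/19 = 33/19 cm/s.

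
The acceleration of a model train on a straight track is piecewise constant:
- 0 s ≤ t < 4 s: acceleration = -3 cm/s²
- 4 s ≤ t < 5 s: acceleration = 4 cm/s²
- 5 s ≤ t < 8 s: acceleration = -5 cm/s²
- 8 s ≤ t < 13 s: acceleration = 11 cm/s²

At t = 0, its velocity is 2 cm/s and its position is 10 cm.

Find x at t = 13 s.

-22 cm

On each constant-a segment, Δv = aΔt and Δx = v₀Δt + ½aΔt²; chain segment to segment.
0–4 s: v starts 2 cm/s; Δx = 2·4 + ½·-3·4² = -16 cm; v ends -10 cm/s.
4–5 s: v starts -10 cm/s; Δx = -10·1 + ½·4·1² = -8 cm; v ends -6 cm/s.
5–8 s: v starts -6 cm/s; Δx = -6·3 + ½·-5·3² = -40.5 cm; v ends -21 cm/s.
8–13 s: v starts -21 cm/s; Δx = -21·5 + ½·11·5² = 32.5 cm; v ends 34 cm/s.
x(13) = 10 + Σ Δx = -22 cm.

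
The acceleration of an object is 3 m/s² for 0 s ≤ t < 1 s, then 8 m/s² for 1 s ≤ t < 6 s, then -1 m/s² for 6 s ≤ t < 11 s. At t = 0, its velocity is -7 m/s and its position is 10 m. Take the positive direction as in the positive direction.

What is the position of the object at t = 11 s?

252 m

On each constant-a segment, Δv = aΔt and Δx = v₀Δt + ½aΔt²; chain segment to segment.
0–1 s: v starts -7 m/s; Δx = -7·1 + ½·3·1² = -5.5 m; v ends -4 m/s.
1–6 s: v starts -4 m/s; Δx = -4·5 + ½·8·5² = 80 m; v ends 36 m/s.
6–11 s: v starts 36 m/s; Δx = 36·5 + ½·-1·5² = 167.5 m; v ends 31 m/s.
x(11) = 10 + Σ Δx = 252 m.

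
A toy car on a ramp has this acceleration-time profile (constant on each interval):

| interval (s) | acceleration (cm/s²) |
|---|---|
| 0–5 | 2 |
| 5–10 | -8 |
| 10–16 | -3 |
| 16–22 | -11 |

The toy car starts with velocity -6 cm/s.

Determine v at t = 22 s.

Δv equals the area under the a-t graph; then v = v₀ + Δv.
0–5 s: 2 × 5 = 10 cm/s
5–10 s: -8 × 5 = -40 cm/s
10–16 s: -3 × 6 = -18 cm/s
16–22 s: -11 × 6 = -66 cm/s
Δv = -114 cm/s, so v(22) = -6 + (-114) = -120 cm/s.

-120 cm/s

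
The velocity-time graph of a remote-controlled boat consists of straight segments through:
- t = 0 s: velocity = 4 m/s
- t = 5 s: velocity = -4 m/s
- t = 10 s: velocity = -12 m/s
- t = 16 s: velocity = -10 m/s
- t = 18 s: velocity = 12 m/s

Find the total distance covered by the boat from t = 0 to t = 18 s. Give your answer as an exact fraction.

Distance (not displacement) is the total path length: add the absolute areas under v-t.
0–5 s: v = 0 at t = 2.5 s; triangle areas 5 + 5 = 10 m
5–10 s: |½(-4 + -12)(5)| = 40 m
10–16 s: |½(-12 + -10)(6)| = 66 m
16–18 s: v = 0 at t = 186/11 s; triangle areas 50/11 + 72/11 = 122/11 m
Total distance = 1398/11 m

1398/11 m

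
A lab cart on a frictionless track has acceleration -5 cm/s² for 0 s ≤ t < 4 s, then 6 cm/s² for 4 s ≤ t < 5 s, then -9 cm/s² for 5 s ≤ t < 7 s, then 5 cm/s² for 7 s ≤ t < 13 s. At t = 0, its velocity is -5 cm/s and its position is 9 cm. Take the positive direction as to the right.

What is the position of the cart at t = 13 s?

On each constant-a segment, Δv = aΔt and Δx = v₀Δt + ½aΔt²; chain segment to segment.
0–4 s: v starts -5 cm/s; Δx = -5·4 + ½·-5·4² = -60 cm; v ends -25 cm/s.
4–5 s: v starts -25 cm/s; Δx = -25·1 + ½·6·1² = -22 cm; v ends -19 cm/s.
5–7 s: v starts -19 cm/s; Δx = -19·2 + ½·-9·2² = -56 cm; v ends -37 cm/s.
7–13 s: v starts -37 cm/s; Δx = -37·6 + ½·5·6² = -132 cm; v ends -7 cm/s.
x(13) = 9 + Σ Δx = -261 cm.

-261 cm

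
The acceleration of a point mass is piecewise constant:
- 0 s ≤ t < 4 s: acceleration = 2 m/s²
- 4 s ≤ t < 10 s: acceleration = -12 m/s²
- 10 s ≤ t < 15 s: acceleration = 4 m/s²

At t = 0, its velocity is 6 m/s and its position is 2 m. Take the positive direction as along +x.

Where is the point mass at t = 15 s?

-330 m

On each constant-a segment, Δv = aΔt and Δx = v₀Δt + ½aΔt²; chain segment to segment.
0–4 s: v starts 6 m/s; Δx = 6·4 + ½·2·4² = 40 m; v ends 14 m/s.
4–10 s: v starts 14 m/s; Δx = 14·6 + ½·-12·6² = -132 m; v ends -58 m/s.
10–15 s: v starts -58 m/s; Δx = -58·5 + ½·4·5² = -240 m; v ends -38 m/s.
x(15) = 2 + Σ Δx = -330 m.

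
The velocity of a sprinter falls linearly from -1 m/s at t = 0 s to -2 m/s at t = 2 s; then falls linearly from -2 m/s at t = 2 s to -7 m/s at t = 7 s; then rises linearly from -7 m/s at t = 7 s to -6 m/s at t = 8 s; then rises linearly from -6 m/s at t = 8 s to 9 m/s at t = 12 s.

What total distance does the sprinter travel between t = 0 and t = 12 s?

Distance (not displacement) is the total path length: add the absolute areas under v-t.
0–2 s: |½(-1 + -2)(2)| = 3 m
2–7 s: |½(-2 + -7)(5)| = 22.5 m
7–8 s: |½(-7 + -6)(1)| = 6.5 m
8–12 s: v = 0 at t = 9.6 s; triangle areas 4.8 + 10.8 = 15.6 m
Total distance = 47.6 m

47.6 m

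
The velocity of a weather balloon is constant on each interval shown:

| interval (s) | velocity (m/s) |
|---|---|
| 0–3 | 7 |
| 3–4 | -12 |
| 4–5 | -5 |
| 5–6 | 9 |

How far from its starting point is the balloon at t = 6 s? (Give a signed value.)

Displacement is the signed area under the v-t curve.
0–3 s: 7 × 3 = 21 m
3–4 s: -12 × 1 = -12 m
4–5 s: -5 × 1 = -5 m
5–6 s: 9 × 1 = 9 m
Net displacement = 13 m

13 m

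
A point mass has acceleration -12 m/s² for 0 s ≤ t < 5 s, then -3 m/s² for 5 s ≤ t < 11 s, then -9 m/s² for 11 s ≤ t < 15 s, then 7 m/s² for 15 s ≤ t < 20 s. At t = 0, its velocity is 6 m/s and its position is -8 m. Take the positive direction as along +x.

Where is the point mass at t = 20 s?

-1318.5 m

On each constant-a segment, Δv = aΔt and Δx = v₀Δt + ½aΔt²; chain segment to segment.
0–5 s: v starts 6 m/s; Δx = 6·5 + ½·-12·5² = -120 m; v ends -54 m/s.
5–11 s: v starts -54 m/s; Δx = -54·6 + ½·-3·6² = -378 m; v ends -72 m/s.
11–15 s: v starts -72 m/s; Δx = -72·4 + ½·-9·4² = -360 m; v ends -108 m/s.
15–20 s: v starts -108 m/s; Δx = -108·5 + ½·7·5² = -452.5 m; v ends -73 m/s.
x(20) = -8 + Σ Δx = -1318.5 m.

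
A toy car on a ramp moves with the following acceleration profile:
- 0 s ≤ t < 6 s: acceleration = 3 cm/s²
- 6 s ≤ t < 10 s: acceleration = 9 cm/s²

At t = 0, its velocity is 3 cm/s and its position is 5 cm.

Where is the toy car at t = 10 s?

233 cm

On each constant-a segment, Δv = aΔt and Δx = v₀Δt + ½aΔt²; chain segment to segment.
0–6 s: v starts 3 cm/s; Δx = 3·6 + ½·3·6² = 72 cm; v ends 21 cm/s.
6–10 s: v starts 21 cm/s; Δx = 21·4 + ½·9·4² = 156 cm; v ends 57 cm/s.
x(10) = 5 + Σ Δx = 233 cm.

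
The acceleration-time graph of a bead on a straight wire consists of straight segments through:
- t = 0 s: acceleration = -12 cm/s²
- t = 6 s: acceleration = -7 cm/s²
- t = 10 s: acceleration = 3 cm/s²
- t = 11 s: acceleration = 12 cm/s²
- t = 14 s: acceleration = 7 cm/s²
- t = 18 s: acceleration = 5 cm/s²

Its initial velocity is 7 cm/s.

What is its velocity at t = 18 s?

Δv equals the area under the a-t graph; then v = v₀ + Δv.
0–6 s: ½(-12 + -7)(6) = -57 cm/s
6–10 s: ½(-7 + 3)(4) = -8 cm/s
10–11 s: ½(3 + 12)(1) = 7.5 cm/s
11–14 s: ½(12 + 7)(3) = 28.5 cm/s
14–18 s: ½(7 + 5)(4) = 24 cm/s
Δv = -5 cm/s, so v(18) = 7 + (-5) = 2 cm/s.

2 cm/s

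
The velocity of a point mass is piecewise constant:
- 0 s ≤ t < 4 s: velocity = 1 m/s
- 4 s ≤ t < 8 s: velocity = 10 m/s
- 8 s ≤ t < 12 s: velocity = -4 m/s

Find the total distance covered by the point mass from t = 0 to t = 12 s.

Distance (not displacement) is the total path length: add the absolute areas under v-t.
0–4 s: |1| × 4 = 4 m
4–8 s: |10| × 4 = 40 m
8–12 s: |-4| × 4 = 16 m
Total distance = 60 m

60 m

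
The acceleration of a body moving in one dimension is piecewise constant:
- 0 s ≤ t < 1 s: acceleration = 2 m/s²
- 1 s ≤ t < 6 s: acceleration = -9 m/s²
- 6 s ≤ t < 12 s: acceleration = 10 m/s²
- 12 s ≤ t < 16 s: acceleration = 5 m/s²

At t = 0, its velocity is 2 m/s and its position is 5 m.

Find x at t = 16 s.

On each constant-a segment, Δv = aΔt and Δx = v₀Δt + ½aΔt²; chain segment to segment.
0–1 s: v starts 2 m/s; Δx = 2·1 + ½·2·1² = 3 m; v ends 4 m/s.
1–6 s: v starts 4 m/s; Δx = 4·5 + ½·-9·5² = -92.5 m; v ends -41 m/s.
6–12 s: v starts -41 m/s; Δx = -41·6 + ½·10·6² = -66 m; v ends 19 m/s.
12–16 s: v starts 19 m/s; Δx = 19·4 + ½·5·4² = 116 m; v ends 39 m/s.
x(16) = 5 + Σ Δx = -34.5 m.

-34.5 m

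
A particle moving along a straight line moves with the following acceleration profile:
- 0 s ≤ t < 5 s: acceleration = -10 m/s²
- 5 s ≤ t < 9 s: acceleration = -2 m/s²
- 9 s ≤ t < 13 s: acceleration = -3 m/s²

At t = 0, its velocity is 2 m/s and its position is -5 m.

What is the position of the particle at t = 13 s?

-576 m

On each constant-a segment, Δv = aΔt and Δx = v₀Δt + ½aΔt²; chain segment to segment.
0–5 s: v starts 2 m/s; Δx = 2·5 + ½·-10·5² = -115 m; v ends -48 m/s.
5–9 s: v starts -48 m/s; Δx = -48·4 + ½·-2·4² = -208 m; v ends -56 m/s.
9–13 s: v starts -56 m/s; Δx = -56·4 + ½·-3·4² = -248 m; v ends -68 m/s.
x(13) = -5 + Σ Δx = -576 m.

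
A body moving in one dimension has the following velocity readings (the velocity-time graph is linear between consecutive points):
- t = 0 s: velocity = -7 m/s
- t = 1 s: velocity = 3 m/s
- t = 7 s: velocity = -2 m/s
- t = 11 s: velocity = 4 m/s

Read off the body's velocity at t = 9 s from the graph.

On 7–11 s the graph is linear from -2 to 4 m/s: v(9) = -2 + (4 − -2)·(9 − 7)/(11 − 7) = 1 m/s.

1 m/s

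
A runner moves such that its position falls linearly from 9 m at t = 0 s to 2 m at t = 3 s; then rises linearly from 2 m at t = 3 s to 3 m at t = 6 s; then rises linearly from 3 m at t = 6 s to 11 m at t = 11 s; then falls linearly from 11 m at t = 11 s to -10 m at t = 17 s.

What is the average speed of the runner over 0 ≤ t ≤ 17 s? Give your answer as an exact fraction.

Average speed = (total path length)/(elapsed time); on a piecewise-linear x-t graph the path length is Σ|Δx|.
0–3 s: |Δx| = |2 − 9| = 7 m
3–6 s: |Δx| = |3 − 2| = 1 m
6–11 s: |Δx| = |11 − 3| = 8 m
11–17 s: |Δx| = |-10 − 11| = 21 m
Total path = 37 m; average speed = 37/17 = 37/17 m/s.

37/17 m/s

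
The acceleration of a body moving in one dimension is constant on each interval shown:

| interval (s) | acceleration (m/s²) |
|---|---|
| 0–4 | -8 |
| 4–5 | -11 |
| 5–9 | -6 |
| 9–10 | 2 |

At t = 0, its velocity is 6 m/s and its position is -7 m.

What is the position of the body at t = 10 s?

On each constant-a segment, Δv = aΔt and Δx = v₀Δt + ½aΔt²; chain segment to segment.
0–4 s: v starts 6 m/s; Δx = 6·4 + ½·-8·4² = -40 m; v ends -26 m/s.
4–5 s: v starts -26 m/s; Δx = -26·1 + ½·-11·1² = -31.5 m; v ends -37 m/s.
5–9 s: v starts -37 m/s; Δx = -37·4 + ½·-6·4² = -196 m; v ends -61 m/s.
9–10 s: v starts -61 m/s; Δx = -61·1 + ½·2·1² = -60 m; v ends -59 m/s.
x(10) = -7 + Σ Δx = -334.5 m.

-334.5 m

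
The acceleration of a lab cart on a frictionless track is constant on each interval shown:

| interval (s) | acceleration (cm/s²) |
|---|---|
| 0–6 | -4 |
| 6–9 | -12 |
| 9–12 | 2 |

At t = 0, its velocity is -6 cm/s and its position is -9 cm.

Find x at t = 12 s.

On each constant-a segment, Δv = aΔt and Δx = v₀Δt + ½aΔt²; chain segment to segment.
0–6 s: v starts -6 cm/s; Δx = -6·6 + ½·-4·6² = -108 cm; v ends -30 cm/s.
6–9 s: v starts -30 cm/s; Δx = -30·3 + ½·-12·3² = -144 cm; v ends -66 cm/s.
9–12 s: v starts -66 cm/s; Δx = -66·3 + ½·2·3² = -189 cm; v ends -60 cm/s.
x(12) = -9 + Σ Δx = -450 cm.

-450 cm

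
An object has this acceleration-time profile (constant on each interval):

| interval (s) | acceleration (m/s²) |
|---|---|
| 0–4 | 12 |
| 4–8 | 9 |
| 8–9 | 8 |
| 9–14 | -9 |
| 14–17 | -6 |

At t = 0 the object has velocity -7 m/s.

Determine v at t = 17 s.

22 m/s

Δv equals the area under the a-t graph; then v = v₀ + Δv.
0–4 s: 12 × 4 = 48 m/s
4–8 s: 9 × 4 = 36 m/s
8–9 s: 8 × 1 = 8 m/s
9–14 s: -9 × 5 = -45 m/s
14–17 s: -6 × 3 = -18 m/s
Δv = 29 m/s, so v(17) = -7 + (29) = 22 m/s.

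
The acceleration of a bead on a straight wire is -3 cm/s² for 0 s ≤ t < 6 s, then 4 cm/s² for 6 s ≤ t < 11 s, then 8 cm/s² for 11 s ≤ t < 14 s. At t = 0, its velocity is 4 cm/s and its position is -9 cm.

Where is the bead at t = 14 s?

-5 cm

On each constant-a segment, Δv = aΔt and Δx = v₀Δt + ½aΔt²; chain segment to segment.
0–6 s: v starts 4 cm/s; Δx = 4·6 + ½·-3·6² = -30 cm; v ends -14 cm/s.
6–11 s: v starts -14 cm/s; Δx = -14·5 + ½·4·5² = -20 cm; v ends 6 cm/s.
11–14 s: v starts 6 cm/s; Δx = 6·3 + ½·8·3² = 54 cm; v ends 30 cm/s.
x(14) = -9 + Σ Δx = -5 cm.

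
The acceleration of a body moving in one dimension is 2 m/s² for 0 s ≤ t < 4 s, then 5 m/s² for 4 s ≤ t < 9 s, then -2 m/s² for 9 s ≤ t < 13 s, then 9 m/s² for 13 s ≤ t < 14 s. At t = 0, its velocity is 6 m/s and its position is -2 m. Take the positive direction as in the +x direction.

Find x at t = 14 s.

346 m

On each constant-a segment, Δv = aΔt and Δx = v₀Δt + ½aΔt²; chain segment to segment.
0–4 s: v starts 6 m/s; Δx = 6·4 + ½·2·4² = 40 m; v ends 14 m/s.
4–9 s: v starts 14 m/s; Δx = 14·5 + ½·5·5² = 132.5 m; v ends 39 m/s.
9–13 s: v starts 39 m/s; Δx = 39·4 + ½·-2·4² = 140 m; v ends 31 m/s.
13–14 s: v starts 31 m/s; Δx = 31·1 + ½·9·1² = 35.5 m; v ends 40 m/s.
x(14) = -2 + Σ Δx = 346 m.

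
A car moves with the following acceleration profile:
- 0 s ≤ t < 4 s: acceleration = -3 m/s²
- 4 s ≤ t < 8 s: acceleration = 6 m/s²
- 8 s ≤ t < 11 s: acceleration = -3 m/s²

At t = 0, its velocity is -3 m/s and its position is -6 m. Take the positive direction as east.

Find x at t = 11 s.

-40.5 m

On each constant-a segment, Δv = aΔt and Δx = v₀Δt + ½aΔt²; chain segment to segment.
0–4 s: v starts -3 m/s; Δx = -3·4 + ½·-3·4² = -36 m; v ends -15 m/s.
4–8 s: v starts -15 m/s; Δx = -15·4 + ½·6·4² = -12 m; v ends 9 m/s.
8–11 s: v starts 9 m/s; Δx = 9·3 + ½·-3·3² = 13.5 m; v ends 0 m/s.
x(11) = -6 + Σ Δx = -40.5 m.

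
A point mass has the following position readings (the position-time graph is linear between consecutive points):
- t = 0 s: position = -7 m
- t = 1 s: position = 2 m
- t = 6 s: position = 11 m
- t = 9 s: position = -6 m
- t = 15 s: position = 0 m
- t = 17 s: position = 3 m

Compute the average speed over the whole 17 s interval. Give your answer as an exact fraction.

Average speed = (total path length)/(elapsed time); on a piecewise-linear x-t graph the path length is Σ|Δx|.
0–1 s: |Δx| = |2 − -7| = 9 m
1–6 s: |Δx| = |11 − 2| = 9 m
6–9 s: |Δx| = |-6 − 11| = 17 m
9–15 s: |Δx| = |0 − -6| = 6 m
15–17 s: |Δx| = |3 − 0| = 3 m
Total path = 44 m; average speed = 44/17 = 44/17 m/s.

44/17 m/s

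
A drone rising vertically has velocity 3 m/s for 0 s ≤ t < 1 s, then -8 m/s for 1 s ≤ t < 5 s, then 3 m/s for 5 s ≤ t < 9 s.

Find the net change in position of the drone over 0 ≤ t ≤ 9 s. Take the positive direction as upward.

-17 m

Net displacement equals the area under the velocity-time graph (areas below the axis count negative).
0–1 s: 3 × 1 = 3 m
1–5 s: -8 × 4 = -32 m
5–9 s: 3 × 4 = 12 m
Net displacement = -17 m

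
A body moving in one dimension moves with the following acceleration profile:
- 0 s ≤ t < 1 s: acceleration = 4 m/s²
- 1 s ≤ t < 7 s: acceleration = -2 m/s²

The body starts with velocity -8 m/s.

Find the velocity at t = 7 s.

Δv equals the area under the a-t graph; then v = v₀ + Δv.
0–1 s: 4 × 1 = 4 m/s
1–7 s: -2 × 6 = -12 m/s
Δv = -8 m/s, so v(7) = -8 + (-8) = -16 m/s.

-16 m/s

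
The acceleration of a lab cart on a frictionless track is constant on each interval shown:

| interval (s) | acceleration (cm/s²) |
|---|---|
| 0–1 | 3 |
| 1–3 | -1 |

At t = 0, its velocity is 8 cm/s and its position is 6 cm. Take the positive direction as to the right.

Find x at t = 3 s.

On each constant-a segment, Δv = aΔt and Δx = v₀Δt + ½aΔt²; chain segment to segment.
0–1 s: v starts 8 cm/s; Δx = 8·1 + ½·3·1² = 9.5 cm; v ends 11 cm/s.
1–3 s: v starts 11 cm/s; Δx = 11·2 + ½·-1·2² = 20 cm; v ends 9 cm/s.
x(3) = 6 + Σ Δx = 35.5 cm.

35.5 cm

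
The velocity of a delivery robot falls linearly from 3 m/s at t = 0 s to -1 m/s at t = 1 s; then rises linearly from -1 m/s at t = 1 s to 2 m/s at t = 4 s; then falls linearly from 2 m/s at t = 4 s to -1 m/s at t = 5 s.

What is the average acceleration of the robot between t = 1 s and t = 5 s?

0 m/s²

Average acceleration = Δv/Δt = (-1 − -1)/(5 − 1) = 0 m/s².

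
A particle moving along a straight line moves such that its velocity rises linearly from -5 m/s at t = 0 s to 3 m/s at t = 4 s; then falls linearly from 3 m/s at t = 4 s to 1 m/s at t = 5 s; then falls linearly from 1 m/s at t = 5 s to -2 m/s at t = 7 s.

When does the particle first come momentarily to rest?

v changes sign on 0–4 s (from -5 to 3); the graph is linear there, so v = 0 at t = 0 + (5)·(4 − 0)/(3 − -5) = 2.5 s.

t = 2.5 s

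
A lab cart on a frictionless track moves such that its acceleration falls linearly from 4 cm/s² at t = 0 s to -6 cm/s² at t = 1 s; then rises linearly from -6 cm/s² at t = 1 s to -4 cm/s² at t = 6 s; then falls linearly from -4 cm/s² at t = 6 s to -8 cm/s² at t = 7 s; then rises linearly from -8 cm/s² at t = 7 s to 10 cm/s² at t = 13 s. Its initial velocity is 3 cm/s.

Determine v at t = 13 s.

-23 cm/s

Δv equals the area under the a-t graph; then v = v₀ + Δv.
0–1 s: ½(4 + -6)(1) = -1 cm/s
1–6 s: ½(-6 + -4)(5) = -25 cm/s
6–7 s: ½(-4 + -8)(1) = -6 cm/s
7–13 s: ½(-8 + 10)(6) = 6 cm/s
Δv = -26 cm/s, so v(13) = 3 + (-26) = -23 cm/s.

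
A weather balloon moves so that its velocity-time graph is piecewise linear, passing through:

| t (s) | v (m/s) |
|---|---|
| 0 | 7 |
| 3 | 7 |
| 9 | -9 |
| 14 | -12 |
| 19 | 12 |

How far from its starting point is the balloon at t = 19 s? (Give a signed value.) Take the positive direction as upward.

Displacement is the signed area under the v-t curve.
0–3 s: 7 × 3 = 21 m
3–9 s: ½(7 + -9)(6) = -6 m
9–14 s: ½(-9 + -12)(5) = -52.5 m
14–19 s: ½(-12 + 12)(5) = 0 m
Net displacement = -37.5 m

-37.5 m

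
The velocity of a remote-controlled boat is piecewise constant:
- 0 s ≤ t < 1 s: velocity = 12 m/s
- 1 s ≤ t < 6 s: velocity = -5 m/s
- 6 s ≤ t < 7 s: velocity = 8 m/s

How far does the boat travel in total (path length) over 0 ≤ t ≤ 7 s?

Total distance travelled is ∫|v| dt — sum the magnitudes of each area piece.
0–1 s: |12| × 1 = 12 m
1–6 s: |-5| × 5 = 25 m
6–7 s: |8| × 1 = 8 m
Total distance = 45 m

45 m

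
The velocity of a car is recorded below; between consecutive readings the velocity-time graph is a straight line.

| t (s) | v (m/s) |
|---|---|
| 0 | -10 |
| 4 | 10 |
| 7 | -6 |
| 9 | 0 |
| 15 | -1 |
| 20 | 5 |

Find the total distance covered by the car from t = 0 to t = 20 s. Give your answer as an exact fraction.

Distance (not displacement) is the total path length: add the absolute areas under v-t.
0–4 s: v = 0 at t = 2 s; triangle areas 10 + 10 = 20 m
4–7 s: v = 0 at t = 5.875 s; triangle areas 9.375 + 3.375 = 12.75 m
7–9 s: |½(-6 + 0)(2)| = 6 m
9–15 s: |½(0 + -1)(6)| = 3 m
15–20 s: v = 0 at t = 95/6 s; triangle areas 5/12 + 125/12 = 65/6 m
Total distance = 631/12 m

631/12 m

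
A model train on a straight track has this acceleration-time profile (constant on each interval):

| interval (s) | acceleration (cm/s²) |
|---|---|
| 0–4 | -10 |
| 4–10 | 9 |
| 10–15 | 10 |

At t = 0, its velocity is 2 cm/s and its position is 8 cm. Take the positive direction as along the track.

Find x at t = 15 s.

75 cm

On each constant-a segment, Δv = aΔt and Δx = v₀Δt + ½aΔt²; chain segment to segment.
0–4 s: v starts 2 cm/s; Δx = 2·4 + ½·-10·4² = -72 cm; v ends -38 cm/s.
4–10 s: v starts -38 cm/s; Δx = -38·6 + ½·9·6² = -66 cm; v ends 16 cm/s.
10–15 s: v starts 16 cm/s; Δx = 16·5 + ½·10·5² = 205 cm; v ends 66 cm/s.
x(15) = 8 + Σ Δx = 75 cm.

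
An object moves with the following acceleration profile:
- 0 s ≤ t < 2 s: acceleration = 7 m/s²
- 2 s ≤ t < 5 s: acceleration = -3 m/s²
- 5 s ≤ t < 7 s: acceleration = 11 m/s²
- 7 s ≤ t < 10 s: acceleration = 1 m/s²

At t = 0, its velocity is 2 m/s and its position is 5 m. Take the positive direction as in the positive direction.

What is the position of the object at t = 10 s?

185 m

On each constant-a segment, Δv = aΔt and Δx = v₀Δt + ½aΔt²; chain segment to segment.
0–2 s: v starts 2 m/s; Δx = 2·2 + ½·7·2² = 18 m; v ends 16 m/s.
2–5 s: v starts 16 m/s; Δx = 16·3 + ½·-3·3² = 34.5 m; v ends 7 m/s.
5–7 s: v starts 7 m/s; Δx = 7·2 + ½·11·2² = 36 m; v ends 29 m/s.
7–10 s: v starts 29 m/s; Δx = 29·3 + ½·1·3² = 91.5 m; v ends 32 m/s.
x(10) = 5 + Σ Δx = 185 m.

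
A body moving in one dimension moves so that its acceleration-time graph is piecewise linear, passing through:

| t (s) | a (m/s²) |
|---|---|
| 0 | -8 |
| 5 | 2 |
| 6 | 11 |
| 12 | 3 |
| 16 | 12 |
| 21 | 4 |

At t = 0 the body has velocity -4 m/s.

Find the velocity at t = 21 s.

99.5 m/s

Δv equals the area under the a-t graph; then v = v₀ + Δv.
0–5 s: ½(-8 + 2)(5) = -15 m/s
5–6 s: ½(2 + 11)(1) = 6.5 m/s
6–12 s: ½(11 + 3)(6) = 42 m/s
12–16 s: ½(3 + 12)(4) = 30 m/s
16–21 s: ½(12 + 4)(5) = 40 m/s
Δv = 103.5 m/s, so v(21) = -4 + (103.5) = 99.5 m/s.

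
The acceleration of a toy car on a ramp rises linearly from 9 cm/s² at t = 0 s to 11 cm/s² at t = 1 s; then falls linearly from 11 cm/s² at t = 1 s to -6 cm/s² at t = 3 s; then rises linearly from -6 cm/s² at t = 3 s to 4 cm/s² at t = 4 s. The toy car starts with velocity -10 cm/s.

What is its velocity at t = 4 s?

Δv equals the area under the a-t graph; then v = v₀ + Δv.
0–1 s: ½(9 + 11)(1) = 10 cm/s
1–3 s: ½(11 + -6)(2) = 5 cm/s
3–4 s: ½(-6 + 4)(1) = -1 cm/s
Δv = 14 cm/s, so v(4) = -10 + (14) = 4 cm/s.

4 cm/s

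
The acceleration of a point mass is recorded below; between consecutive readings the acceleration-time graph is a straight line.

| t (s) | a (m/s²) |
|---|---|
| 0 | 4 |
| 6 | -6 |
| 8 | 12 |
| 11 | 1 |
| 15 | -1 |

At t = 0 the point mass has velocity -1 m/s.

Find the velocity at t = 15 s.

18.5 m/s

Δv equals the area under the a-t graph; then v = v₀ + Δv.
0–6 s: ½(4 + -6)(6) = -6 m/s
6–8 s: ½(-6 + 12)(2) = 6 m/s
8–11 s: ½(12 + 1)(3) = 19.5 m/s
11–15 s: ½(1 + -1)(4) = 0 m/s
Δv = 19.5 m/s, so v(15) = -1 + (19.5) = 18.5 m/s.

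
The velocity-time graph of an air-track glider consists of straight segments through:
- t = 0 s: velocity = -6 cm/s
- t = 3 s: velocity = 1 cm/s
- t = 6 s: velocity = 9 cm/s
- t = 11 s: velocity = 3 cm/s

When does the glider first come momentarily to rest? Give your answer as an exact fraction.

v changes sign on 0–3 s (from -6 to 1); the graph is linear there, so v = 0 at t = 0 + (6)·(3 − 0)/(1 − -6) = 18/7 s.

t = 18/7 s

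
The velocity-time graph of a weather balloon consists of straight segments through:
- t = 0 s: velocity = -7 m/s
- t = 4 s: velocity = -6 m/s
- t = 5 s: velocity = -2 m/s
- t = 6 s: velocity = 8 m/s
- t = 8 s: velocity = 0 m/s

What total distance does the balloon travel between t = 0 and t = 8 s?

41.4 m

Total distance travelled is ∫|v| dt — sum the magnitudes of each area piece.
0–4 s: |½(-7 + -6)(4)| = 26 m
4–5 s: |½(-6 + -2)(1)| = 4 m
5–6 s: v = 0 at t = 5.2 s; triangle areas 0.2 + 3.2 = 3.4 m
6–8 s: |½(8 + 0)(2)| = 8 m
Total distance = 41.4 m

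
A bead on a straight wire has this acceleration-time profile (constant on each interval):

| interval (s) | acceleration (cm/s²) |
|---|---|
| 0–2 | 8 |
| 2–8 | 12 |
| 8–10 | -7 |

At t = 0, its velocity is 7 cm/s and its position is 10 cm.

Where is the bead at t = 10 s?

On each constant-a segment, Δv = aΔt and Δx = v₀Δt + ½aΔt²; chain segment to segment.
0–2 s: v starts 7 cm/s; Δx = 7·2 + ½·8·2² = 30 cm; v ends 23 cm/s.
2–8 s: v starts 23 cm/s; Δx = 23·6 + ½·12·6² = 354 cm; v ends 95 cm/s.
8–10 s: v starts 95 cm/s; Δx = 95·2 + ½·-7·2² = 176 cm; v ends 81 cm/s.
x(10) = 10 + Σ Δx = 570 cm.

570 cm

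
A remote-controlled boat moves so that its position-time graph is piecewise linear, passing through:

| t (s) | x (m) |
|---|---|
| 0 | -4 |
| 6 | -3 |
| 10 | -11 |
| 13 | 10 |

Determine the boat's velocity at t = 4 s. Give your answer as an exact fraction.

Velocity is the slope of the x-t graph on 0–6 s: (-3 − -4)/(6 − 0) = 1/6 m/s.

1/6 m/s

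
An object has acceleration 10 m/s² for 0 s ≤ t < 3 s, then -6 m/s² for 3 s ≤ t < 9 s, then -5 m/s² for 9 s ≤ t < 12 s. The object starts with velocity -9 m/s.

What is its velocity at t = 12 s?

Δv equals the area under the a-t graph; then v = v₀ + Δv.
0–3 s: 10 × 3 = 30 m/s
3–9 s: -6 × 6 = -36 m/s
9–12 s: -5 × 3 = -15 m/s
Δv = -21 m/s, so v(12) = -9 + (-21) = -30 m/s.

-30 m/s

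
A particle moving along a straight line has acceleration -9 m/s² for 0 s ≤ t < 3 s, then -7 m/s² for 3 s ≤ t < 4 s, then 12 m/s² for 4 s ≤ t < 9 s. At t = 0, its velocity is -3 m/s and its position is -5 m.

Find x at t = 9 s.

On each constant-a segment, Δv = aΔt and Δx = v₀Δt + ½aΔt²; chain segment to segment.
0–3 s: v starts -3 m/s; Δx = -3·3 + ½·-9·3² = -49.5 m; v ends -30 m/s.
3–4 s: v starts -30 m/s; Δx = -30·1 + ½·-7·1² = -33.5 m; v ends -37 m/s.
4–9 s: v starts -37 m/s; Δx = -37·5 + ½·12·5² = -35 m; v ends 23 m/s.
x(9) = -5 + Σ Δx = -123 m.

-123 m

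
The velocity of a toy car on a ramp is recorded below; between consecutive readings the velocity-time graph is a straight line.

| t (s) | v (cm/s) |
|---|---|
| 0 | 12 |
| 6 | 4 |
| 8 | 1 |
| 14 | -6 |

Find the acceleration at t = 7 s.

Acceleration is the slope of the v-t graph on 6–8 s: (1 − 4)/(8 − 6) = -1.5 cm/s².

-1.5 cm/s²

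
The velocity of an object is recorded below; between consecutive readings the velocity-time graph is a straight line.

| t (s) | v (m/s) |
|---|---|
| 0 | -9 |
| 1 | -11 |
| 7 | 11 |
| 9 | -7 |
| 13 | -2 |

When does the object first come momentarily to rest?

v changes sign on 1–7 s (from -11 to 11); the graph is linear there, so v = 0 at t = 1 + (11)·(7 − 1)/(11 − -11) = 4 s.

t = 4 s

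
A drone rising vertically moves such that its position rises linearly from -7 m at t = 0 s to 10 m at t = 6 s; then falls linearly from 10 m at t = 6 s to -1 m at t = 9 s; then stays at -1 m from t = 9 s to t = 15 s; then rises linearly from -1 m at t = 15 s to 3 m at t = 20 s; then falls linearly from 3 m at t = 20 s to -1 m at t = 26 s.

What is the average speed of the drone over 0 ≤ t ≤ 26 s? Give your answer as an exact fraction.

Average speed = (total path length)/(elapsed time); on a piecewise-linear x-t graph the path length is Σ|Δx|.
0–6 s: |Δx| = |10 − -7| = 17 m
6–9 s: |Δx| = |-1 − 10| = 11 m
9–15 s: |Δx| = |-1 − -1| = 0 m
15–20 s: |Δx| = |3 − -1| = 4 m
20–26 s: |Δx| = |-1 − 3| = 4 m
Total path = 36 m; average speed = 36/26 = 18/13 m/s.

18/13 m/s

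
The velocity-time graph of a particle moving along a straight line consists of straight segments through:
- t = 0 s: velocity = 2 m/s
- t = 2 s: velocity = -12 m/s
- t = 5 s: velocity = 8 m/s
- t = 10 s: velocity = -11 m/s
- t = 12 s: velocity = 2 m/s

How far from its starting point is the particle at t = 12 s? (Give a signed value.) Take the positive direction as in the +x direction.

Net displacement equals the area under the velocity-time graph (areas below the axis count negative).
0–2 s: ½(2 + -12)(2) = -10 m
2–5 s: ½(-12 + 8)(3) = -6 m
5–10 s: ½(8 + -11)(5) = -7.5 m
10–12 s: ½(-11 + 2)(2) = -9 m
Net displacement = -32.5 m

-32.5 m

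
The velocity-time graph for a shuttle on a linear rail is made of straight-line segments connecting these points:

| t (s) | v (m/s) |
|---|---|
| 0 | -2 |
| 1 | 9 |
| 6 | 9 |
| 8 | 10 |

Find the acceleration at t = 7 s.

Acceleration is the slope of the v-t graph on 6–8 s: (10 − 9)/(8 − 6) = 0.5 m/s².

0.5 m/s²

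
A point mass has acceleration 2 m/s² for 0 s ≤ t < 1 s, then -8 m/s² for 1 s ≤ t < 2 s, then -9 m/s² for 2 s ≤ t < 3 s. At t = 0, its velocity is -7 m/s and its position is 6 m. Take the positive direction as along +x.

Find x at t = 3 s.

On each constant-a segment, Δv = aΔt and Δx = v₀Δt + ½aΔt²; chain segment to segment.
0–1 s: v starts -7 m/s; Δx = -7·1 + ½·2·1² = -6 m; v ends -5 m/s.
1–2 s: v starts -5 m/s; Δx = -5·1 + ½·-8·1² = -9 m; v ends -13 m/s.
2–3 s: v starts -13 m/s; Δx = -13·1 + ½·-9·1² = -17.5 m; v ends -22 m/s.
x(3) = 6 + Σ Δx = -26.5 m.

-26.5 m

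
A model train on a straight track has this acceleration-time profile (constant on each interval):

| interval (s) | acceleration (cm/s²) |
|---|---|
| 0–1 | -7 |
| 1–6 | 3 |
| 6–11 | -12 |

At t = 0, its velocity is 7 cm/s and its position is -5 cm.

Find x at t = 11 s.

-39 cm

On each constant-a segment, Δv = aΔt and Δx = v₀Δt + ½aΔt²; chain segment to segment.
0–1 s: v starts 7 cm/s; Δx = 7·1 + ½·-7·1² = 3.5 cm; v ends 0 cm/s.
1–6 s: v starts 0 cm/s; Δx = 0·5 + ½·3·5² = 37.5 cm; v ends 15 cm/s.
6–11 s: v starts 15 cm/s; Δx = 15·5 + ½·-12·5² = -75 cm; v ends -45 cm/s.
x(11) = -5 + Σ Δx = -39 cm.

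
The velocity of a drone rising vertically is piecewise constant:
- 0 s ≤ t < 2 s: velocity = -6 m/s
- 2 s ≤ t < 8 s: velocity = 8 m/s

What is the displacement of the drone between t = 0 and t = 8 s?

Displacement is the signed area under the v-t curve.
0–2 s: -6 × 2 = -12 m
2–8 s: 8 × 6 = 48 m
Net displacement = 36 m

36 m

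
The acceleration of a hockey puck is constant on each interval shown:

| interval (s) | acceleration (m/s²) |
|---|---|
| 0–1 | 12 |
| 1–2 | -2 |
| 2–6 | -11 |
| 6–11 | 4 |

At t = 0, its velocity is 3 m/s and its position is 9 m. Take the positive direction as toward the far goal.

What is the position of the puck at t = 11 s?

-109 m

On each constant-a segment, Δv = aΔt and Δx = v₀Δt + ½aΔt²; chain segment to segment.
0–1 s: v starts 3 m/s; Δx = 3·1 + ½·12·1² = 9 m; v ends 15 m/s.
1–2 s: v starts 15 m/s; Δx = 15·1 + ½·-2·1² = 14 m; v ends 13 m/s.
2–6 s: v starts 13 m/s; Δx = 13·4 + ½·-11·4² = -36 m; v ends -31 m/s.
6–11 s: v starts -31 m/s; Δx = -31·5 + ½·4·5² = -105 m; v ends -11 m/s.
x(11) = 9 + Σ Δx = -109 m.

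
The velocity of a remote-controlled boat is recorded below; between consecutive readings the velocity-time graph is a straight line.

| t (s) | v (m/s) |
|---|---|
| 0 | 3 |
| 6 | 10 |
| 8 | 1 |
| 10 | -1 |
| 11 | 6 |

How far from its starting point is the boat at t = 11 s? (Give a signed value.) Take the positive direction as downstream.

Displacement is the signed area under the v-t curve.
0–6 s: ½(3 + 10)(6) = 39 m
6–8 s: ½(10 + 1)(2) = 11 m
8–10 s: ½(1 + -1)(2) = 0 m
10–11 s: ½(-1 + 6)(1) = 2.5 m
Net displacement = 52.5 m

52.5 m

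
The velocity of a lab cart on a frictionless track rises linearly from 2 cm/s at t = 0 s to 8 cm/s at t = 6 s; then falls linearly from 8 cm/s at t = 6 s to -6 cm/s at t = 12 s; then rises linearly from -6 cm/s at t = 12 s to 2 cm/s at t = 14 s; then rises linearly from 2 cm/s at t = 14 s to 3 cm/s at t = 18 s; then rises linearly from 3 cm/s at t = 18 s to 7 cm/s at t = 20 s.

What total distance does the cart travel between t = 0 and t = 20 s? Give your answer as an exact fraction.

535/7 cm

Total distance travelled is ∫|v| dt — sum the magnitudes of each area piece.
0–6 s: |½(2 + 8)(6)| = 30 cm
6–12 s: v = 0 at t = 66/7 s; triangle areas 96/7 + 54/7 = 150/7 cm
12–14 s: v = 0 at t = 13.5 s; triangle areas 4.5 + 0.5 = 5 cm
14–18 s: |½(2 + 3)(4)| = 10 cm
18–20 s: |½(3 + 7)(2)| = 10 cm
Total distance = 535/7 cm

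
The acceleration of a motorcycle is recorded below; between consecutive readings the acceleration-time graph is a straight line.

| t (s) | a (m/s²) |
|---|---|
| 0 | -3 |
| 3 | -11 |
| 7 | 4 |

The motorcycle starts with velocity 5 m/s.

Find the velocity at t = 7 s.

-30 m/s

Δv equals the area under the a-t graph; then v = v₀ + Δv.
0–3 s: ½(-3 + -11)(3) = -21 m/s
3–7 s: ½(-11 + 4)(4) = -14 m/s
Δv = -35 m/s, so v(7) = 5 + (-35) = -30 m/s.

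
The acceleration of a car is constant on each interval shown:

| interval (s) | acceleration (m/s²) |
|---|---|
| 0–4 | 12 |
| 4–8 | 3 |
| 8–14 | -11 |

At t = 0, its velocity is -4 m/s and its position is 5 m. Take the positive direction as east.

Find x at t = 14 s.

On each constant-a segment, Δv = aΔt and Δx = v₀Δt + ½aΔt²; chain segment to segment.
0–4 s: v starts -4 m/s; Δx = -4·4 + ½·12·4² = 80 m; v ends 44 m/s.
4–8 s: v starts 44 m/s; Δx = 44·4 + ½·3·4² = 200 m; v ends 56 m/s.
8–14 s: v starts 56 m/s; Δx = 56·6 + ½·-11·6² = 138 m; v ends -10 m/s.
x(14) = 5 + Σ Δx = 423 m.

423 m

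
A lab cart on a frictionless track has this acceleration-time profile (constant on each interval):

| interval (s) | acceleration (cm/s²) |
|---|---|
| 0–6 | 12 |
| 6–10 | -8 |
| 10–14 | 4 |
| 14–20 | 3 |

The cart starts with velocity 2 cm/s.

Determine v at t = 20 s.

76 cm/s

Δv equals the area under the a-t graph; then v = v₀ + Δv.
0–6 s: 12 × 6 = 72 cm/s
6–10 s: -8 × 4 = -32 cm/s
10–14 s: 4 × 4 = 16 cm/s
14–20 s: 3 × 6 = 18 cm/s
Δv = 74 cm/s, so v(20) = 2 + (74) = 76 cm/s.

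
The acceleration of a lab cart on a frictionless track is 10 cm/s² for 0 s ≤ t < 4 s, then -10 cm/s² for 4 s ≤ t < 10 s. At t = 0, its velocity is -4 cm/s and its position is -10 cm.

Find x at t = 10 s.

90 cm

On each constant-a segment, Δv = aΔt and Δx = v₀Δt + ½aΔt²; chain segment to segment.
0–4 s: v starts -4 cm/s; Δx = -4·4 + ½·10·4² = 64 cm; v ends 36 cm/s.
4–10 s: v starts 36 cm/s; Δx = 36·6 + ½·-10·6² = 36 cm; v ends -24 cm/s.
x(10) = -10 + Σ Δx = 90 cm.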